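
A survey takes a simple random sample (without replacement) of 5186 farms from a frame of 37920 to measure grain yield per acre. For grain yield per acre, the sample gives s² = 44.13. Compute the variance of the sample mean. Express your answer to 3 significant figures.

0.00735

Under SRS without replacement, Var(ȳ) = (1 − f)·s²/n with f = n/N = 5186/37920 = 0.13676160.
Var(ȳ) = (1 − 0.13676160)·44.13/5186 = 0.86323840·0.0085094485 = 0.0073456827.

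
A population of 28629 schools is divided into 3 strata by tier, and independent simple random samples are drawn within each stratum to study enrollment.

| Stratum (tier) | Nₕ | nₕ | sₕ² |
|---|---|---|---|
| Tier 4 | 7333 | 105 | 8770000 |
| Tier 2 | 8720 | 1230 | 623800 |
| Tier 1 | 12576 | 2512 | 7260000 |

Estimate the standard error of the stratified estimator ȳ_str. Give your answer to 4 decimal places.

Var(ȳ_str) = Σₕ Wₕ²(1 − fₕ)sₕ²/nₕ with Wₕ = Nₕ/N, N = 28629.
Tier 4: Wₕ = 0.25613888; term = 0.25613888²·(1 − 0.01431883)·8770000/105 = 5401.2934.
Tier 2: Wₕ = 0.30458626; term = 0.30458626²·(1 − 0.14105505)·623800/1230 = 40.413476.
Tier 1: Wₕ = 0.43927486; term = 0.43927486²·(1 − 0.19974555)·7260000/2512 = 446.29065.
Sum = 5887.9975.
SE = √(5887.9975) = 76.7333.

76.7333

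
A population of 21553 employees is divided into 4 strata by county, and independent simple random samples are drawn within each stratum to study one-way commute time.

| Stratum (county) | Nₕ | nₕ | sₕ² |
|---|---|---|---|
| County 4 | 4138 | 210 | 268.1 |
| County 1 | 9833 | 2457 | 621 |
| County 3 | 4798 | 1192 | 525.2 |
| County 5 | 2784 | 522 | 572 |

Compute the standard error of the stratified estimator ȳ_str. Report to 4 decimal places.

Var(ȳ_str) = Σₕ Wₕ²(1 − fₕ)sₕ²/nₕ with Wₕ = Nₕ/N, N = 21553.
County 4: Wₕ = 0.19199183; term = 0.19199183²·(1 − 0.05074915)·268.1/210 = 0.044670831.
County 1: Wₕ = 0.45622419; term = 0.45622419²·(1 − 0.24987288)·621/2457 = 0.039461895.
County 3: Wₕ = 0.22261402; term = 0.22261402²·(1 − 0.24843685)·525.2/1192 = 0.016410393.
County 5: Wₕ = 0.12916995; term = 0.12916995²·(1 − 0.18750000)·572/522 = 0.014854974.
Sum = 0.11539809.
SE = √(0.11539809) = 0.3397.

0.3397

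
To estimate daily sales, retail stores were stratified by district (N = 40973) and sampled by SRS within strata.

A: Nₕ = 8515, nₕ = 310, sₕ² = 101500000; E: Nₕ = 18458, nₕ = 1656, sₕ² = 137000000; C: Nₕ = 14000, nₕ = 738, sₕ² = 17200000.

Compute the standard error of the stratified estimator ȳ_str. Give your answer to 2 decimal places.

Var(ȳ_str) = Σₕ Wₕ²(1 − fₕ)sₕ²/nₕ with Wₕ = Nₕ/N, N = 40973.
A: Wₕ = 0.20781978; term = 0.20781978²·(1 − 0.03640634)·101500000/310 = 13626.115.
E: Wₕ = 0.45049179; term = 0.45049179²·(1 − 0.08971720)·137000000/1656 = 15283.06.
C: Wₕ = 0.34168843; term = 0.34168843²·(1 − 0.05271429)·17200000/738 = 2577.5887.
Sum = 31486.764.
SE = √(31486.764) = 177.45.

177.45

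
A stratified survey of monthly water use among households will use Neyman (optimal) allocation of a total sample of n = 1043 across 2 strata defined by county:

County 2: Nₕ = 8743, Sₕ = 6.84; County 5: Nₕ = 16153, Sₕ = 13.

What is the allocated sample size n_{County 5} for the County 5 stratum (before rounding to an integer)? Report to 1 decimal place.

811.8

Neyman allocation: nₕ = n·NₕSₕ / Σⱼ NⱼSⱼ.
Σ NⱼSⱼ = 8743·6.84 + 16153·13 = 269791.12.
n_{County 5} = 1043·16153·13 / 269791.12 = 811.8.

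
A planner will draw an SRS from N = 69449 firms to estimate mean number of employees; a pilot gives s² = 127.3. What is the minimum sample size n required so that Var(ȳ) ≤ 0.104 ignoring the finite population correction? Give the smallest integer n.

1225

Without fpc, n₀ = s²/D = 127.3/0.104 = 1224.0385.
Rounding up, n = 1225.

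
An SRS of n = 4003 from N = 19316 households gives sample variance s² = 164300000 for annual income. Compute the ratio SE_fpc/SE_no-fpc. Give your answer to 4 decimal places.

0.8904

f = n/N = 4003/19316 = 0.20723752.
SE_no-fpc = √(s²/n) = 202.59372; SE_fpc = √((1−f)s²/n) = 180.3838.
Ratio = √(1−f) = 0.89037210.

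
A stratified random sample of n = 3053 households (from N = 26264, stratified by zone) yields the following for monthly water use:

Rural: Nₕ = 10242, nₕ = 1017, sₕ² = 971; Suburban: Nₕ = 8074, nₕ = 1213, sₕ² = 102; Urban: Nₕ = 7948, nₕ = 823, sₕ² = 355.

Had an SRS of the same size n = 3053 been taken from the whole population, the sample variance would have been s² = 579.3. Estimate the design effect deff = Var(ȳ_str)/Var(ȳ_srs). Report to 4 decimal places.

1.0313

Var(ȳ_str) = Σ Wₕ²(1−fₕ)sₕ²/nₕ with Wₕ = Nₕ/26264:
  Rural: (10242/26264)²·(1−1017/10242)·971/1017 = 0.13077589
  Suburban: (8074/26264)²·(1−1213/8074)·102/1213 = 0.0067529541
  Urban: (7948/26264)²·(1−823/7948)·355/823 = 0.035411923
  → Var(ȳ_str) = 0.17294077.
Var(ȳ_srs) = (1 − 3053/26264)·579.3/3053 = 0.16769098.
deff = 0.17294077 / 0.16769098 = 1.0313.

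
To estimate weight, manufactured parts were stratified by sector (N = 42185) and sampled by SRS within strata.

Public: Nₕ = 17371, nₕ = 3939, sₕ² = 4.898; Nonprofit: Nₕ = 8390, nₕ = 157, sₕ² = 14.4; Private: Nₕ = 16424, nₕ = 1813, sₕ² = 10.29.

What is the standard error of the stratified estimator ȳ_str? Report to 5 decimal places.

0.06700

Var(ȳ_str) = Σₕ Wₕ²(1 − fₕ)sₕ²/nₕ with Wₕ = Nₕ/N, N = 42185.
Public: Wₕ = 0.41178144; term = 0.41178144²·(1 − 0.22675724)·4.898/3939 = 1.6303551 × 10^-4.
Nonprofit: Wₕ = 0.19888586; term = 0.19888586²·(1 − 0.01871275)·14.4/157 = 0.0035601378.
Private: Wₕ = 0.38933270; term = 0.38933270²·(1 − 0.11038724)·10.29/1813 = 7.6535045 × 10^-4.
Sum = 0.0044885238.
SE = √(0.0044885238) = 0.06700.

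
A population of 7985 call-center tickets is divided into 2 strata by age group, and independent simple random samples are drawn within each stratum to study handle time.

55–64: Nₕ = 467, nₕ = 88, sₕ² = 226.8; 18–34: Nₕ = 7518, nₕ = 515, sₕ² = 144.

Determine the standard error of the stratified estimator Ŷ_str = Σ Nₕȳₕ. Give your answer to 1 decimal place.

Var(Ŷ_str) = Σₕ Nₕ²(1 − fₕ)sₕ²/nₕ.
55–64: 467²·(1 − 88/467)·226.8/88 = 456159.23.
18–34: 7518²·(1 − 515/7518)·144/515 = 1.4721149 × 10^7.
Sum = 1.5177308 × 10^7.
SE = √(1.5177308 × 10^7) = 3895.8.

3895.8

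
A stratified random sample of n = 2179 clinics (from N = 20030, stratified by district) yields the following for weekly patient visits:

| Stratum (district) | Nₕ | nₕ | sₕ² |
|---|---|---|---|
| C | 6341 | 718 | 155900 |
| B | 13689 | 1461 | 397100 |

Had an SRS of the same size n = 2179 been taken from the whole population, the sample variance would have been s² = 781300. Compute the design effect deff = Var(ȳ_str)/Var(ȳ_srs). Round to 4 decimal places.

Var(ȳ_str) = Σ Wₕ²(1−fₕ)sₕ²/nₕ with Wₕ = Nₕ/20030:
  C: (6341/20030)²·(1−718/6341)·155900/718 = 19.296814
  B: (13689/20030)²·(1−1461/13689)·397100/1461 = 113.40049
  → Var(ȳ_str) = 132.6973.
Var(ȳ_srs) = (1 − 2179/20030)·781300/2179 = 319.55248.
deff = 132.6973 / 319.55248 = 0.4153.

0.4153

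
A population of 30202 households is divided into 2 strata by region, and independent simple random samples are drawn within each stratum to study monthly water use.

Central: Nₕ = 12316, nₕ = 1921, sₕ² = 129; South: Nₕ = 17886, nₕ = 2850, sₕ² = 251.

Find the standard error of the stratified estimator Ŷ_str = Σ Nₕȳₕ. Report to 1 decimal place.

Var(Ŷ_str) = Σₕ Nₕ²(1 − fₕ)sₕ²/nₕ.
Central: 12316²·(1 − 1921/12316)·129/1921 = 8.5971899 × 10^6.
South: 17886²·(1 − 2850/17886)·251/2850 = 2.3685055 × 10^7.
Sum = 3.2282245 × 10^7.
SE = √(3.2282245 × 10^7) = 5681.7.

5681.7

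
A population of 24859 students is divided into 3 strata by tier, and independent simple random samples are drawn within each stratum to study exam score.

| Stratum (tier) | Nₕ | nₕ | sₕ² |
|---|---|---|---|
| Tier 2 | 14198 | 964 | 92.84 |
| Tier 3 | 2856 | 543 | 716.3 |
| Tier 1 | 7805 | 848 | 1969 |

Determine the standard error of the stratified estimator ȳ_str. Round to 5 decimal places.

0.49740

Var(ȳ_str) = Σₕ Wₕ²(1 − fₕ)sₕ²/nₕ with Wₕ = Nₕ/N, N = 24859.
Tier 2: Wₕ = 0.57114124; term = 0.57114124²·(1 − 0.06789689)·92.84/964 = 0.029282563.
Tier 3: Wₕ = 0.11488797; term = 0.11488797²·(1 − 0.19012605)·716.3/543 = 0.014101381.
Tier 1: Wₕ = 0.31397080; term = 0.31397080²·(1 − 0.10864830)·1969/848 = 0.20402222.
Sum = 0.24740616.
SE = √(0.24740616) = 0.49740.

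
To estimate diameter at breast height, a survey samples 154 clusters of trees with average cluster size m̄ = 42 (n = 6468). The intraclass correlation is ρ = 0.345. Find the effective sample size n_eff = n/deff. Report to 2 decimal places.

427.07

deff = 1 + (42 − 1)·0.345 = 1 + 14.145 = 15.145.
n_eff = 6468 / 15.145 = 427.07.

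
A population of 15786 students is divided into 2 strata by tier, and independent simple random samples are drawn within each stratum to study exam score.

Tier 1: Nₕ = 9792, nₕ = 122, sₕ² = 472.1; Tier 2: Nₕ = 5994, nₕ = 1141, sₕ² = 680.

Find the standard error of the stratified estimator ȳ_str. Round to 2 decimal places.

1.24

Var(ȳ_str) = Σₕ Wₕ²(1 − fₕ)sₕ²/nₕ with Wₕ = Nₕ/N, N = 15786.
Tier 1: Wₕ = 0.62029647; term = 0.62029647²·(1 − 0.01245915)·472.1/122 = 1.4703741.
Tier 2: Wₕ = 0.37970353; term = 0.37970353²·(1 − 0.19035702)·680/1141 = 0.069567453.
Sum = 1.5399416.
SE = √(1.5399416) = 1.24.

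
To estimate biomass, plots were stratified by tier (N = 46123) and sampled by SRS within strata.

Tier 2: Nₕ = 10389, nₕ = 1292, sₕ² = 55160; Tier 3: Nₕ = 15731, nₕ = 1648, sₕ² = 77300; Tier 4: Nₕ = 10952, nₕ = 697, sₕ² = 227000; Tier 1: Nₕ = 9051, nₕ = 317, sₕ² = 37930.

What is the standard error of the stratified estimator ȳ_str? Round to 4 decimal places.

5.3312

Var(ȳ_str) = Σₕ Wₕ²(1 − fₕ)sₕ²/nₕ with Wₕ = Nₕ/N, N = 46123.
Tier 2: Wₕ = 0.22524554; term = 0.22524554²·(1 − 0.12436231)·55160/1292 = 1.8966998.
Tier 3: Wₕ = 0.34106628; term = 0.34106628²·(1 − 0.10476130)·77300/1648 = 4.8847091.
Tier 4: Wₕ = 0.23745203; term = 0.23745203²·(1 − 0.06364134)·227000/697 = 17.194402.
Tier 1: Wₕ = 0.19623615; term = 0.19623615²·(1 − 0.03502375)·37930/317 = 4.4462946.
Sum = 28.422106.
SE = √(28.422106) = 5.3312.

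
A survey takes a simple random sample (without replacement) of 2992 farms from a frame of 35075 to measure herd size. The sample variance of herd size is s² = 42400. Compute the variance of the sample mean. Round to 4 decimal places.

Under SRS without replacement, Var(ȳ) = (1 − f)·s²/n with f = n/N = 2992/35075 = 0.08530292.
Var(ȳ) = (1 − 0.08530292)·42400/2992 = 0.91469708·14.171123 = 12.962285.

12.9623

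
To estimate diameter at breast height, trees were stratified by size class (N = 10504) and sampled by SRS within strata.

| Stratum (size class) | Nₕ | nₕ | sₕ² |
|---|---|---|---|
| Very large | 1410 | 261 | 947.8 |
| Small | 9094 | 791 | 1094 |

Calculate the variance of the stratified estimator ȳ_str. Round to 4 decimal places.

0.9998

Var(ȳ_str) = Σₕ Wₕ²(1 − fₕ)sₕ²/nₕ with Wₕ = Nₕ/N, N = 10504.
Very large: Wₕ = 0.13423458; term = 0.13423458²·(1 − 0.18510638)·947.8/261 = 0.053321936.
Small: Wₕ = 0.86576542; term = 0.86576542²·(1 − 0.08698043)·1094/791 = 0.9465017.
Sum = 0.99982364.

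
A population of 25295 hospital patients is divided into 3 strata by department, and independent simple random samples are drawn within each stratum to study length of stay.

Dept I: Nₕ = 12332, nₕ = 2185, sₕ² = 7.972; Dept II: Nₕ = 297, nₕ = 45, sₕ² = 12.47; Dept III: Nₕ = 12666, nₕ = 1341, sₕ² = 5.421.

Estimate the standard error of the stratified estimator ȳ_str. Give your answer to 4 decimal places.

0.0406

Var(ȳ_str) = Σₕ Wₕ²(1 − fₕ)sₕ²/nₕ with Wₕ = Nₕ/N, N = 25295.
Dept I: Wₕ = 0.48752718; term = 0.48752718²·(1 − 0.17718132)·7.972/2185 = 7.1353891 × 10^-4.
Dept II: Wₕ = 0.01174145; term = 0.01174145²·(1 − 0.15151515)·12.47/45 = 3.2414667 × 10^-5.
Dept III: Wₕ = 0.50073137; term = 0.50073137²·(1 − 0.10587399)·5.421/1341 = 9.0627282 × 10^-4.
Sum = 0.0016522264.
SE = √(0.0016522264) = 0.0406.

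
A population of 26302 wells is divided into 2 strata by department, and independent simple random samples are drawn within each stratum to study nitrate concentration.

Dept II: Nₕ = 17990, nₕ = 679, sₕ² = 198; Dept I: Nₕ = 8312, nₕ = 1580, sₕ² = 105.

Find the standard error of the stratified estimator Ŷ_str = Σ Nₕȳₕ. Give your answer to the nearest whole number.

9723

Var(Ŷ_str) = Σₕ Nₕ²(1 − fₕ)sₕ²/nₕ.
Dept II: 17990²·(1 − 679/17990)·198/679 = 9.0813149 × 10^7.
Dept I: 8312²·(1 − 1580/8312)·105/1580 = 3.7186205 × 10^6.
Sum = 9.453177 × 10^7.
SE = √(9.453177 × 10^7) = 9723.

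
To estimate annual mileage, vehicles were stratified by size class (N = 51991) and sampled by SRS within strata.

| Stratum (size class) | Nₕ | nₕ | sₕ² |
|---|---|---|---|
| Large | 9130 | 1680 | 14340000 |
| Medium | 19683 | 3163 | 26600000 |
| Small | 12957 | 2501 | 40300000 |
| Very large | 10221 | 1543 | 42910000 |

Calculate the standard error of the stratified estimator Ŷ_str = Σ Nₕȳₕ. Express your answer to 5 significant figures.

Var(Ŷ_str) = Σₕ Nₕ²(1 − fₕ)sₕ²/nₕ.
Large: 9130²·(1 − 1680/9130)·14340000/1680 = 5.8058648 × 10^11.
Medium: 19683²·(1 − 3163/19683)·26600000/3163 = 2.7345368 × 10^12.
Small: 12957²·(1 − 2501/12957)·40300000/2501 = 2.1830385 × 10^12.
Very large: 10221²·(1 − 1543/10221)·42910000/1543 = 2.4666392 × 10^12.
Sum = 7.964801 × 10^12.
SE = √(7.964801 × 10^12) = 2.8222 × 10^6.

2.8222 × 10^6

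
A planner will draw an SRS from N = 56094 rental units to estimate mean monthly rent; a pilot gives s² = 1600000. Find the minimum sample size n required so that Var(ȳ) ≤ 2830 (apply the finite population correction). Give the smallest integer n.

560

Without fpc, n₀ = s²/D = 1600000/2830 = 565.3710.
With fpc, (1 − n/N)·s²/n ≤ D requires n ≥ n₀/(1 + n₀/N) = 565.3710/(1 + 565.3710/56094) = 559.7295.
Rounding up, n = 560.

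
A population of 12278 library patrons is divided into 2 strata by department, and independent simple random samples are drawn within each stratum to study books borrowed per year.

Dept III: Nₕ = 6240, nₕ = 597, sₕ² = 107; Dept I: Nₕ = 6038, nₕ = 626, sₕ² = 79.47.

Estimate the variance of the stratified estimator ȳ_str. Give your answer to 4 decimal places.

0.0694

Var(ȳ_str) = Σₕ Wₕ²(1 − fₕ)sₕ²/nₕ with Wₕ = Nₕ/N, N = 12278.
Dept III: Wₕ = 0.50822610; term = 0.50822610²·(1 − 0.09567308)·107/597 = 0.041864781.
Dept I: Wₕ = 0.49177390; term = 0.49177390²·(1 − 0.10367671)·79.47/626 = 0.027518485.
Sum = 0.069383266.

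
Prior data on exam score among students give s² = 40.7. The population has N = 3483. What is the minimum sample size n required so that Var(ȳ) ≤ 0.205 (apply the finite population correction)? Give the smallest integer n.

188

Without fpc, n₀ = s²/D = 40.7/0.205 = 198.5366.
With fpc, (1 − n/N)·s²/n ≤ D requires n ≥ n₀/(1 + n₀/N) = 198.5366/(1 + 198.5366/3483) = 187.8300.
Rounding up, n = 188.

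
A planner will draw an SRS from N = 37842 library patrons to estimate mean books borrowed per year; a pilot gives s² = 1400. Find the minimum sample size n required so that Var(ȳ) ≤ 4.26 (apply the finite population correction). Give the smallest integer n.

Without fpc, n₀ = s²/D = 1400/4.26 = 328.6385.
With fpc, (1 − n/N)·s²/n ≤ D requires n ≥ n₀/(1 + n₀/N) = 328.6385/(1 + 328.6385/37842) = 325.8090.
Rounding up, n = 326.

326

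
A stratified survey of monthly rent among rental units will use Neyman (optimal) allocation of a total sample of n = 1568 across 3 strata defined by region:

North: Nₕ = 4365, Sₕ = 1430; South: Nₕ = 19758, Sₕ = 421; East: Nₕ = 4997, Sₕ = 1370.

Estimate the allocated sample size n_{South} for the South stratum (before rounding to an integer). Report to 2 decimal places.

609.31

Neyman allocation: nₕ = n·NₕSₕ / Σⱼ NⱼSⱼ.
Σ NⱼSⱼ = 4365·1430 + 19758·421 + 4997·1370 = 2.1405958 × 10^7.
n_{South} = 1568·19758·421 / (2.1405958 × 10^7) = 609.31.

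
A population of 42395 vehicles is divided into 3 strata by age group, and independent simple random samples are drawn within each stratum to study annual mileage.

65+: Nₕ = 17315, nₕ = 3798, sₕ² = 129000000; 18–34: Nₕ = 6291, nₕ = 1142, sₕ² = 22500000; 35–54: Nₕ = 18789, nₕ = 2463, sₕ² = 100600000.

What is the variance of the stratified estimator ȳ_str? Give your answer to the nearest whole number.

Var(ȳ_str) = Σₕ Wₕ²(1 − fₕ)sₕ²/nₕ with Wₕ = Nₕ/N, N = 42395.
65+: Wₕ = 0.40842080; term = 0.40842080²·(1 − 0.21934739)·129000000/3798 = 4422.9118.
18–34: Wₕ = 0.14839014; term = 0.14839014²·(1 − 0.18152917)·22500000/1142 = 355.08286.
35–54: Wₕ = 0.44318906; term = 0.44318906²·(1 − 0.13108734)·100600000/2463 = 6970.8823.
Sum = 11748.877.

11749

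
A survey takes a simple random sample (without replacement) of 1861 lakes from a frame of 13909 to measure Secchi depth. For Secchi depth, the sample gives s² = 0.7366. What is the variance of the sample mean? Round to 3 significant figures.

Under SRS without replacement, Var(ȳ) = (1 − f)·s²/n with f = n/N = 1861/13909 = 0.13379826.
Var(ȳ) = (1 − 0.13379826)·0.7366/1861 = 0.86620174·3.958087 × 10^-4 = 3.4285019 × 10^-4.

3.43 × 10^-4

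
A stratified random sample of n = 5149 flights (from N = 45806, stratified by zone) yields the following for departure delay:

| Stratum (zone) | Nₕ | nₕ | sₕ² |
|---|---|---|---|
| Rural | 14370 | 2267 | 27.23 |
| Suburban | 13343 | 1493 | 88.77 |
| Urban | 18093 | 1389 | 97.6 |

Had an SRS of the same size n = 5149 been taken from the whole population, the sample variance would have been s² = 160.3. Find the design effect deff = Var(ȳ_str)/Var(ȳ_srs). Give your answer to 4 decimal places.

Var(ȳ_str) = Σ Wₕ²(1−fₕ)sₕ²/nₕ with Wₕ = Nₕ/45806:
  Rural: (14370/45806)²·(1−2267/14370)·27.23/2267 = 9.9563736 × 10^-4
  Suburban: (13343/45806)²·(1−1493/13343)·88.77/1493 = 0.0044805725
  Urban: (18093/45806)²·(1−1389/18093)·97.6/1389 = 0.010121244
  → Var(ȳ_str) = 0.015597454.
Var(ȳ_srs) = (1 − 5149/45806)·160.3/5149 = 0.027632717.
deff = 0.015597454 / 0.027632717 = 0.5645.

0.5645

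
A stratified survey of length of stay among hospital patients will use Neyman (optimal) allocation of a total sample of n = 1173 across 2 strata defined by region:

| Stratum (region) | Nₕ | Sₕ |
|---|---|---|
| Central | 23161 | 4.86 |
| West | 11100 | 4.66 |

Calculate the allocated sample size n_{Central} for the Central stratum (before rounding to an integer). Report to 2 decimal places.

803.68

Neyman allocation: nₕ = n·NₕSₕ / Σⱼ NⱼSⱼ.
Σ NⱼSⱼ = 23161·4.86 + 11100·4.66 = 164288.46.
n_{Central} = 1173·23161·4.86 / 164288.46 = 803.68.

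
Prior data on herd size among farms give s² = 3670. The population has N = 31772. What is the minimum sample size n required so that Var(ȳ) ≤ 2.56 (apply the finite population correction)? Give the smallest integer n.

Without fpc, n₀ = s²/D = 3670/2.56 = 1433.5938.
With fpc, (1 − n/N)·s²/n ≤ D requires n ≥ n₀/(1 + n₀/N) = 1433.5938/(1 + 1433.5938/31772) = 1371.7009.
Rounding up, n = 1372.

1372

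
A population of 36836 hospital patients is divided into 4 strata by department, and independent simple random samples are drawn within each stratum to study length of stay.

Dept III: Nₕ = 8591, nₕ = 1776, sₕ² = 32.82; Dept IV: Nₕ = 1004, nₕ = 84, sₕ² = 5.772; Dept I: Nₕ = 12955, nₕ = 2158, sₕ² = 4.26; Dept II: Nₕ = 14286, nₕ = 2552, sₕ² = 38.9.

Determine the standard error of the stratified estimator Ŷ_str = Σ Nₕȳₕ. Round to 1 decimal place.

Var(Ŷ_str) = Σₕ Nₕ²(1 − fₕ)sₕ²/nₕ.
Dept III: 8591²·(1 − 1776/8591)·32.82/1776 = 1.081945 × 10^6.
Dept IV: 1004²·(1 − 84/1004)·5.772/84 = 63470.011.
Dept I: 12955²·(1 − 2158/12955)·4.26/2158 = 276120.52.
Dept II: 14286²·(1 − 2552/14286)·38.9/2552 = 2.5552045 × 10^6.
Sum = 3.97674 × 10^6.
SE = √(3.97674 × 10^6) = 1994.2.

1994.2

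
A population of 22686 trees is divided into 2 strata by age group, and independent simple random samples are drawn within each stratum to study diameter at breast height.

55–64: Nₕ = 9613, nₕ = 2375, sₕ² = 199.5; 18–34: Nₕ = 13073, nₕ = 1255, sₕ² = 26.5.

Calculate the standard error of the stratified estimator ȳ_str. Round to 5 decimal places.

Var(ȳ_str) = Σₕ Wₕ²(1 − fₕ)sₕ²/nₕ with Wₕ = Nₕ/N, N = 22686.
55–64: Wₕ = 0.42374151; term = 0.42374151²·(1 − 0.24706127)·199.5/2375 = 0.011356407.
18–34: Wₕ = 0.57625849; term = 0.57625849²·(1 − 0.09599939)·26.5/1255 = 0.006338778.
Sum = 0.017695185.
SE = √(0.017695185) = 0.13302.

0.13302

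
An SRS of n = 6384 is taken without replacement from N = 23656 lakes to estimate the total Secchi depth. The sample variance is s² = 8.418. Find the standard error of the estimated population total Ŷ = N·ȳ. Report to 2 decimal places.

734.01

Var(Ŷ) = N²·Var(ȳ) = N²·(1 − n/N)·s²/n.
f = 6384/23656 = 0.26986811; Var(ȳ) = 0.73013189·8.418/6384 = 9.627585 × 10^-4.
Var(Ŷ) = 23656² · (9.627585 × 10^-4) = 538765.76.
SE(Ŷ) = √(538765.76) = 734.01.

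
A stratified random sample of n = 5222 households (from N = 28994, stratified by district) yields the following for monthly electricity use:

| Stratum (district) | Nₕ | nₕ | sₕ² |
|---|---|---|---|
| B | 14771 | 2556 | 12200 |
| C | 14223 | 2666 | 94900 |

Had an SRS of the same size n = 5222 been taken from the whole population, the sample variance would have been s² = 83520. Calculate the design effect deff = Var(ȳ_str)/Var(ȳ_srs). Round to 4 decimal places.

0.6089

Var(ȳ_str) = Σ Wₕ²(1−fₕ)sₕ²/nₕ with Wₕ = Nₕ/28994:
  B: (14771/28994)²·(1−2556/14771)·12200/2556 = 1.0244389
  C: (14223/28994)²·(1−2666/14223)·94900/2666 = 6.9602706
  → Var(ȳ_str) = 7.9847095.
Var(ȳ_srs) = (1 − 5222/28994)·83520/5222 = 13.113276.
deff = 7.9847095 / 13.113276 = 0.6089.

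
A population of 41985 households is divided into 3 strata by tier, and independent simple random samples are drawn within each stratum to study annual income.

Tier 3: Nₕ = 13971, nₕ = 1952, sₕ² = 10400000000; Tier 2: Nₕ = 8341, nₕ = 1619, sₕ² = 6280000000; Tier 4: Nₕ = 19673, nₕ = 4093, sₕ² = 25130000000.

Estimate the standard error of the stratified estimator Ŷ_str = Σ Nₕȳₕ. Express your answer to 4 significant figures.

Var(Ŷ_str) = Σₕ Nₕ²(1 − fₕ)sₕ²/nₕ.
Tier 3: 13971²·(1 − 1952/13971)·10400000000/1952 = 8.9464215 × 10^14.
Tier 2: 8341²·(1 − 1619/8341)·6280000000/1619 = 2.1748506 × 10^14.
Tier 4: 19673²·(1 − 4093/19673)·25130000000/4093 = 1.8818664 × 10^15.
Sum = 2.9939936 × 10^15.
SE = √(2.9939936 × 10^15) = 5.472 × 10^7.

5.472 × 10^7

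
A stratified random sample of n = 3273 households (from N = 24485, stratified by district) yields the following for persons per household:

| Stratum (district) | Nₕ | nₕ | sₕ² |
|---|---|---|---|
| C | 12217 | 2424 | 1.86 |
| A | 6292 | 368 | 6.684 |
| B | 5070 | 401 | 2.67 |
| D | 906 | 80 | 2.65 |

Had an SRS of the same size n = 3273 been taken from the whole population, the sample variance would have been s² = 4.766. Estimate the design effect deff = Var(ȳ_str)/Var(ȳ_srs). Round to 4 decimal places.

Var(ȳ_str) = Σ Wₕ²(1−fₕ)sₕ²/nₕ with Wₕ = Nₕ/24485:
  C: (12217/24485)²·(1−2424/12217)·1.86/2424 = 1.5313006 × 10^-4
  A: (6292/24485)²·(1−368/6292)·6.684/368 = 0.0011292554
  B: (5070/24485)²·(1−401/5070)·2.67/401 = 2.6290479 × 10^-4
  D: (906/24485)²·(1−80/906)·2.65/80 = 4.1348896 × 10^-5
  → Var(ȳ_str) = 0.0015866391.
Var(ȳ_srs) = (1 − 3273/24485)·4.766/3273 = 0.0012615066.
deff = 0.0015866391 / 0.0012615066 = 1.2577.

1.2577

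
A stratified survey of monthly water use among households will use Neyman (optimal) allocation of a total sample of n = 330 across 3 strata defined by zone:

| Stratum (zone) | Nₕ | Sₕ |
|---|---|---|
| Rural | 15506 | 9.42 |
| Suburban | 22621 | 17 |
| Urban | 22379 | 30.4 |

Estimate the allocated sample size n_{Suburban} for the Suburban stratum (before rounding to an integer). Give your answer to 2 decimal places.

104.80

Neyman allocation: nₕ = n·NₕSₕ / Σⱼ NⱼSⱼ.
Σ NⱼSⱼ = 15506·9.42 + 22621·17 + 22379·30.4 = 1.2109451 × 10^6.
n_{Suburban} = 330·22621·17 / (1.2109451 × 10^6) = 104.80.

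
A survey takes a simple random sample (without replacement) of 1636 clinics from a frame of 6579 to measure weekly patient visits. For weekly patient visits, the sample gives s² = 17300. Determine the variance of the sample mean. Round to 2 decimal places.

7.94

Under SRS without replacement, Var(ȳ) = (1 − f)·s²/n with f = n/N = 1636/6579 = 0.24867001.
Var(ȳ) = (1 − 0.24867001)·17300/1636 = 0.75132999·10.574572 = 7.9449932.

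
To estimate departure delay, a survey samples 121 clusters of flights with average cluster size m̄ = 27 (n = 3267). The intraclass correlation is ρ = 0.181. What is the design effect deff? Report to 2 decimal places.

deff = 1 + (27 − 1)·0.181 = 1 + 4.706 = 5.706.

5.71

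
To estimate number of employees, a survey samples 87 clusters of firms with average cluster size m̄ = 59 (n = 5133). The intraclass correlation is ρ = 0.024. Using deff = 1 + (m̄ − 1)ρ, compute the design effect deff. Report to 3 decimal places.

deff = 1 + (59 − 1)·0.024 = 1 + 1.392 = 2.392.

2.392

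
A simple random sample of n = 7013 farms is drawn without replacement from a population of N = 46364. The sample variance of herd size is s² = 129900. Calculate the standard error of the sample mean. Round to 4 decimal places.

3.9650

Under SRS without replacement, Var(ȳ) = (1 − f)·s²/n with f = n/N = 7013/46364 = 0.15125960.
Var(ȳ) = (1 − 0.15125960)·129900/7013 = 0.84874040·18.522743 = 15.721001.
SE(ȳ) = √(15.721001) = 3.9650.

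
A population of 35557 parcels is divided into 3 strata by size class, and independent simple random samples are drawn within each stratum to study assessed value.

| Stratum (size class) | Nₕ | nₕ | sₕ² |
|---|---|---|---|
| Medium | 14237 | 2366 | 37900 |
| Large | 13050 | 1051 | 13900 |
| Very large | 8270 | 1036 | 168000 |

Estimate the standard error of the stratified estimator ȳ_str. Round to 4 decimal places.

3.3842

Var(ȳ_str) = Σₕ Wₕ²(1 − fₕ)sₕ²/nₕ with Wₕ = Nₕ/N, N = 35557.
Medium: Wₕ = 0.40039936; term = 0.40039936²·(1 − 0.16618670)·37900/2366 = 2.1413124.
Large: Wₕ = 0.36701634; term = 0.36701634²·(1 − 0.08053640)·13900/1051 = 1.6380133.
Very large: Wₕ = 0.23258430; term = 0.23258430²·(1 − 0.12527207)·168000/1036 = 7.6733201.
Sum = 11.452646.
SE = √(11.452646) = 3.3842.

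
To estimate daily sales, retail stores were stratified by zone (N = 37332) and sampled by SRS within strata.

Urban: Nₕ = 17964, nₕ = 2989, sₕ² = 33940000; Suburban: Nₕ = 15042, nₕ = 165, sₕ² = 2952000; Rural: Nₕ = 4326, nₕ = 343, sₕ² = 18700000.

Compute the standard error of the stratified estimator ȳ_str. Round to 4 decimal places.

75.7529

Var(ȳ_str) = Σₕ Wₕ²(1 − fₕ)sₕ²/nₕ with Wₕ = Nₕ/N, N = 37332.
Urban: Wₕ = 0.48119576; term = 0.48119576²·(1 − 0.16638833)·33940000/2989 = 2191.7615.
Suburban: Wₕ = 0.40292510; term = 0.40292510²·(1 − 0.01096929)·2952000/165 = 2872.7038.
Rural: Wₕ = 0.11587914; term = 0.11587914²·(1 − 0.07928803)·18700000/343 = 674.03398.
Sum = 5738.4993.
SE = √(5738.4993) = 75.7529.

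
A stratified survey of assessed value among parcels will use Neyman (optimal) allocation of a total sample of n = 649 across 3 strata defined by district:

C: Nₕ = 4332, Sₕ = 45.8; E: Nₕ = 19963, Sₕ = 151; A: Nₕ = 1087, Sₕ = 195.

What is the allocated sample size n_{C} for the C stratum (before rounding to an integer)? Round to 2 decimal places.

Neyman allocation: nₕ = n·NₕSₕ / Σⱼ NⱼSⱼ.
Σ NⱼSⱼ = 4332·45.8 + 19963·151 + 1087·195 = 3.4247836 × 10^6.
n_{C} = 649·4332·45.8 / (3.4247836 × 10^6) = 37.60.

37.60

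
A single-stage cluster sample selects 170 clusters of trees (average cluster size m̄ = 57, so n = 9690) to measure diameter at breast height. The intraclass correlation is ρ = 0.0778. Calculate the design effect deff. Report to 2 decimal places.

5.36

deff = 1 + (57 − 1)·0.0778 = 1 + 4.3568 = 5.3568.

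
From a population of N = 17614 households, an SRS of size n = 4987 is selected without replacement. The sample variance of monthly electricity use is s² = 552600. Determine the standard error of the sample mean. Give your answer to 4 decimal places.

Under SRS without replacement, Var(ȳ) = (1 − f)·s²/n with f = n/N = 4987/17614 = 0.28312706.
Var(ȳ) = (1 − 0.28312706)·552600/4987 = 0.71687294·110.8081 = 79.435329.
SE(ȳ) = √(79.435329) = 8.9126.

8.9126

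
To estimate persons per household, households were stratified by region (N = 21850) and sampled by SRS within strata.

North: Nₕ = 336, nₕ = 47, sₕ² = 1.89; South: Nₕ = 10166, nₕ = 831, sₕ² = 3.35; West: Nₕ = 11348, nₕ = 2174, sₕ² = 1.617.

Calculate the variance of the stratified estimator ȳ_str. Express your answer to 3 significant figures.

9.72 × 10^-4

Var(ȳ_str) = Σₕ Wₕ²(1 − fₕ)sₕ²/nₕ with Wₕ = Nₕ/N, N = 21850.
North: Wₕ = 0.01537757; term = 0.01537757²·(1 − 0.13988095)·1.89/47 = 8.1789619 × 10^-6.
South: Wₕ = 0.46526316; term = 0.46526316²·(1 − 0.08174307)·3.35/831 = 8.0131879 × 10^-4.
West: Wₕ = 0.51935927; term = 0.51935927²·(1 − 0.19157561)·1.617/2174 = 1.6219059 × 10^-4.
Sum = 9.7168834 × 10^-4.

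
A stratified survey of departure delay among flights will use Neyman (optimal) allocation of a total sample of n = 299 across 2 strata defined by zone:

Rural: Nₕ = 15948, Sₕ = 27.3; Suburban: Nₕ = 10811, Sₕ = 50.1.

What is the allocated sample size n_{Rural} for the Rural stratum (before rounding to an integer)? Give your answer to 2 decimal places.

Neyman allocation: nₕ = n·NₕSₕ / Σⱼ NⱼSⱼ.
Σ NⱼSⱼ = 15948·27.3 + 10811·50.1 = 977011.5.
n_{Rural} = 299·15948·27.3 / 977011.5 = 133.24.

133.24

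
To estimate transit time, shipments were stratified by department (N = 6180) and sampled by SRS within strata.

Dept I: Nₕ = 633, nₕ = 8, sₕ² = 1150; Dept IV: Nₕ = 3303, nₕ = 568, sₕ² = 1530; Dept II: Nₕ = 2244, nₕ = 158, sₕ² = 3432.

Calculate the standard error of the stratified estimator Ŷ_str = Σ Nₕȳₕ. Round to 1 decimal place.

13523.4

Var(Ŷ_str) = Σₕ Nₕ²(1 − fₕ)sₕ²/nₕ.
Dept I: 633²·(1 − 8/633)·1150/8 = 5.6871094 × 10^7.
Dept IV: 3303²·(1 − 568/3303)·1530/568 = 2.4333748 × 10^7.
Dept II: 2244²·(1 − 158/2244)·3432/158 = 1.0167808 × 10^8.
Sum = 1.8288292 × 10^8.
SE = √(1.8288292 × 10^8) = 13523.4.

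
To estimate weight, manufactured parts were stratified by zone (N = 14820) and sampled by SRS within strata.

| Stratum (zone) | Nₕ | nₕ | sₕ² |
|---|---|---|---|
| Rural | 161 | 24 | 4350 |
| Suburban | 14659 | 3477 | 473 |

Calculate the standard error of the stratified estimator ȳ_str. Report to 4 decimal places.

0.3460

Var(ȳ_str) = Σₕ Wₕ²(1 − fₕ)sₕ²/nₕ with Wₕ = Nₕ/N, N = 14820.
Rural: Wₕ = 0.01086370; term = 0.01086370²·(1 − 0.14906832)·4350/24 = 0.018202375.
Suburban: Wₕ = 0.98913630; term = 0.98913630²·(1 − 0.23719217)·473/3477 = 0.10152754.
Sum = 0.11972992.
SE = √(0.11972992) = 0.3460.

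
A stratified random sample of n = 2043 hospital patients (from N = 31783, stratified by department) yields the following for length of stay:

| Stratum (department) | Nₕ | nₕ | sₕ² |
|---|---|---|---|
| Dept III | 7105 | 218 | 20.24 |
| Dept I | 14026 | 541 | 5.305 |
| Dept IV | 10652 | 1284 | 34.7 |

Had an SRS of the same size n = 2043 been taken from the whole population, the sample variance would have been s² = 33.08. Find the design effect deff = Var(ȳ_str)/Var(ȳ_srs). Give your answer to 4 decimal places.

0.5942

Var(ȳ_str) = Σ Wₕ²(1−fₕ)sₕ²/nₕ with Wₕ = Nₕ/31783:
  Dept III: (7105/31783)²·(1−218/7105)·20.24/218 = 0.0044973678
  Dept I: (14026/31783)²·(1−541/14026)·5.305/541 = 0.0018360442
  Dept IV: (10652/31783)²·(1−1284/10652)·34.7/1284 = 0.0026696401
  → Var(ȳ_str) = 0.0090030521.
Var(ȳ_srs) = (1 − 2043/31783)·33.08/2043 = 0.015151067.
deff = 0.0090030521 / 0.015151067 = 0.5942.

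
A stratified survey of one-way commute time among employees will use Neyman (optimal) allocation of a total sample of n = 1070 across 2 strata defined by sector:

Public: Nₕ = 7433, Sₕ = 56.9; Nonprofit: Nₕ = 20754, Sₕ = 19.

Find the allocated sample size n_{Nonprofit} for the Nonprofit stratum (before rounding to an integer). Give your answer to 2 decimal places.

Neyman allocation: nₕ = n·NₕSₕ / Σⱼ NⱼSⱼ.
Σ NⱼSⱼ = 7433·56.9 + 20754·19 = 817263.7.
n_{Nonprofit} = 1070·20754·19 / 817263.7 = 516.27.

516.27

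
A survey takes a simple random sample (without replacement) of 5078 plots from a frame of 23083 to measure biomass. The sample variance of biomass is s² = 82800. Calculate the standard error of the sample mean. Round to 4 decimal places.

3.5663

Under SRS without replacement, Var(ȳ) = (1 − f)·s²/n with f = n/N = 5078/23083 = 0.21998874.
Var(ȳ) = (1 − 0.21998874)·82800/5078 = 0.78001126·16.305632 = 12.718577.
SE(ȳ) = √(12.718577) = 3.5663.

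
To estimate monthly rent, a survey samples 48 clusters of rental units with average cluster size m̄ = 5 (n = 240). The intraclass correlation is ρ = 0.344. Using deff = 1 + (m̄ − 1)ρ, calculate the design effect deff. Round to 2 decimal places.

2.38

deff = 1 + (5 − 1)·0.344 = 1 + 1.376 = 2.376.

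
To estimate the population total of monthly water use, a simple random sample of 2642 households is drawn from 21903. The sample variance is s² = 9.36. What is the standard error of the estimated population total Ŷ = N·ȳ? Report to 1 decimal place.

1222.5

Var(Ŷ) = N²·Var(ȳ) = N²·(1 − n/N)·s²/n.
f = 2642/21903 = 0.12062275; Var(ȳ) = 0.87937725·9.36/2642 = 0.0031154319.
Var(Ŷ) = 21903² · 0.0031154319 = 1.4946017 × 10^6.
SE(Ŷ) = √(1.4946017 × 10^6) = 1222.5.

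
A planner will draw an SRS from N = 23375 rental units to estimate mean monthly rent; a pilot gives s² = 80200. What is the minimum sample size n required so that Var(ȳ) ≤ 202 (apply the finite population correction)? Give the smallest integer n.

391

Without fpc, n₀ = s²/D = 80200/202 = 397.0297.
With fpc, (1 − n/N)·s²/n ≤ D requires n ≥ n₀/(1 + n₀/N) = 397.0297/(1 + 397.0297/23375) = 390.3987.
Rounding up, n = 391.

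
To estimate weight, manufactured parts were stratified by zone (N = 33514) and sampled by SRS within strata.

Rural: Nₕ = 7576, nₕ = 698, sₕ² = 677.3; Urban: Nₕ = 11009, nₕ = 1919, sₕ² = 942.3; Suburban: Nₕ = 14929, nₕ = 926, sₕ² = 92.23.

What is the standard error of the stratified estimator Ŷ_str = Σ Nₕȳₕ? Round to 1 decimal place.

10978.3

Var(Ŷ_str) = Σₕ Nₕ²(1 − fₕ)sₕ²/nₕ.
Rural: 7576²·(1 − 698/7576)·677.3/698 = 5.0562413 × 10^7.
Urban: 11009²·(1 − 1919/11009)·942.3/1919 = 4.9138961 × 10^7.
Suburban: 14929²·(1 − 926/14929)·92.23/926 = 2.0821549 × 10^7.
Sum = 1.2052292 × 10^8.
SE = √(1.2052292 × 10^8) = 10978.3.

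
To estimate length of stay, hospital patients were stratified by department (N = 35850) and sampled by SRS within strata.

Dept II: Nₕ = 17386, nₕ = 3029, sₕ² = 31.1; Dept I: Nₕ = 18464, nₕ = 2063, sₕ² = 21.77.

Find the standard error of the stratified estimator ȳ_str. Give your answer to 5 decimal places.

0.06694

Var(ȳ_str) = Σₕ Wₕ²(1 − fₕ)sₕ²/nₕ with Wₕ = Nₕ/N, N = 35850.
Dept II: Wₕ = 0.48496513; term = 0.48496513²·(1 − 0.17422064)·31.1/3029 = 0.0019940965.
Dept I: Wₕ = 0.51503487; term = 0.51503487²·(1 − 0.11173094)·21.77/2063 = 0.0024864344.
Sum = 0.0044805309.
SE = √(0.0044805309) = 0.06694.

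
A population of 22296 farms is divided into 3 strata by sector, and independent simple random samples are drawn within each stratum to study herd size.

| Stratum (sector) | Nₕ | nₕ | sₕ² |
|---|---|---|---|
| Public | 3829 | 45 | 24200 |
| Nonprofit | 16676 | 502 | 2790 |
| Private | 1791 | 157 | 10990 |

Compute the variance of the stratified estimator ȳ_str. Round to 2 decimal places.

Var(ȳ_str) = Σₕ Wₕ²(1 − fₕ)sₕ²/nₕ with Wₕ = Nₕ/N, N = 22296.
Public: Wₕ = 0.17173484; term = 0.17173484²·(1 − 0.01175242)·24200/45 = 15.674202.
Nonprofit: Wₕ = 0.74793685; term = 0.74793685²·(1 − 0.03010314)·2790/502 = 3.0154762.
Private: Wₕ = 0.08032831; term = 0.08032831²·(1 − 0.08766052)·10990/157 = 0.41208971.
Sum = 19.101768.

19.10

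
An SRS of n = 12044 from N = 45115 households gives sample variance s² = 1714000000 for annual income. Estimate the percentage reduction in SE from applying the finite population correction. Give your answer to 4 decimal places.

14.3824

f = n/N = 12044/45115 = 0.26696221.
SE_no-fpc = √(s²/n) = 377.242; SE_fpc = √((1−f)s²/n) = 322.98564.
Ratio = √(1−f) = 0.85617626. Reduction = 100·(1 − 0.85617626) = 14.3824%.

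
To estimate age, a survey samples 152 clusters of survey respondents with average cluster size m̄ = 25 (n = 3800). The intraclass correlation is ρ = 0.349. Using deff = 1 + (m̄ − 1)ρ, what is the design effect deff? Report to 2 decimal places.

9.38

deff = 1 + (25 − 1)·0.349 = 1 + 8.376 = 9.376.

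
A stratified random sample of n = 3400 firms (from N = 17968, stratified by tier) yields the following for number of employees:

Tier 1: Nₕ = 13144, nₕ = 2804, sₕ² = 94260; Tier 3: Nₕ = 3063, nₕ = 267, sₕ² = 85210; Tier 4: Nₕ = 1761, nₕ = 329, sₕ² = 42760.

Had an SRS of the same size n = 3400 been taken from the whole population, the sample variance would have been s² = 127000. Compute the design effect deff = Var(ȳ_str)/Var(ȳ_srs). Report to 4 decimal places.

0.7803

Var(ȳ_str) = Σ Wₕ²(1−fₕ)sₕ²/nₕ with Wₕ = Nₕ/17968:
  Tier 1: (13144/17968)²·(1−2804/13144)·94260/2804 = 14.151355
  Tier 3: (3063/17968)²·(1−267/3063)·85210/267 = 8.4657217
  Tier 4: (1761/17968)²·(1−329/1761)·42760/329 = 1.0151838
  → Var(ȳ_str) = 23.632261.
Var(ȳ_srs) = (1 − 3400/17968)·127000/3400 = 30.28482.
deff = 23.632261 / 30.28482 = 0.7803.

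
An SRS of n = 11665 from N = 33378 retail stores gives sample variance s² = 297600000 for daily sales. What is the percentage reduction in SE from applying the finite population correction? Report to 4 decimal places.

f = n/N = 11665/33378 = 0.34948169.
SE_no-fpc = √(s²/n) = 159.72544; SE_fpc = √((1−f)s²/n) = 128.8261.
Ratio = √(1−f) = 0.80654715. Reduction = 100·(1 − 0.80654715) = 19.3453%.

19.3453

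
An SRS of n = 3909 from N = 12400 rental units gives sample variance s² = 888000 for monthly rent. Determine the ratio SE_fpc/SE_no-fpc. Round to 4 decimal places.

f = n/N = 3909/12400 = 0.31524194.
SE_no-fpc = √(s²/n) = 15.072096; SE_fpc = √((1−f)s²/n) = 12.472176.
Ratio = √(1−f) = 0.82750110.

0.8275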